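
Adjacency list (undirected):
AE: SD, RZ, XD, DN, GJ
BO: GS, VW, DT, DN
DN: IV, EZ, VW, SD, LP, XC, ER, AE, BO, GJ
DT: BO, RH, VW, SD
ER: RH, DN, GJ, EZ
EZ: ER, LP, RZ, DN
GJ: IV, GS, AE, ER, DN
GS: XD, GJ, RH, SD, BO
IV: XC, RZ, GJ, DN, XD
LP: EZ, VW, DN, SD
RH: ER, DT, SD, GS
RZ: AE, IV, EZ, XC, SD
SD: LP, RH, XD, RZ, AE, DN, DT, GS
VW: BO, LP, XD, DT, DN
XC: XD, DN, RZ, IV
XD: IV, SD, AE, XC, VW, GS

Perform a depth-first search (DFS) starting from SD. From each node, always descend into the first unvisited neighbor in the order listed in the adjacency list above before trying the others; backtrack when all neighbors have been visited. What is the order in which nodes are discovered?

Visit SD
SD → LP
LP → EZ
EZ → ER
ER → RH
RH → DT
DT → BO
BO → GS
GS → XD
XD → IV
IV → XC
XC → DN
DN → VW
DN → AE
AE → RZ
AE → GJ

SD, LP, EZ, ER, RH, DT, BO, GS, XD, IV, XC, DN, VW, AE, RZ, GJ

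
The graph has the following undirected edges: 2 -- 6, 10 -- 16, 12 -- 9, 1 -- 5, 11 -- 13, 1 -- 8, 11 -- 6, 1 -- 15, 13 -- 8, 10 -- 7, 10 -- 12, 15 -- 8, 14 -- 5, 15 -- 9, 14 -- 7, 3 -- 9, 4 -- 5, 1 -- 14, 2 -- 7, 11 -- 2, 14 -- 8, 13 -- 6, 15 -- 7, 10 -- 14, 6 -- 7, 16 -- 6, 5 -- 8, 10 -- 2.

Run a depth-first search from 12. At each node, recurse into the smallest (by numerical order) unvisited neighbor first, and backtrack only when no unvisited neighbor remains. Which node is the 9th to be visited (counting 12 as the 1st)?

13

Visit 12
12 → 9
9 → 3
9 → 15
15 → 1
1 → 5
5 → 4
5 → 8
8 → 13
13 → 6
6 → 2
2 → 7
7 → 10
10 → 14
10 → 16
2 → 11

Visit order: 12, 9, 3, 15, 1, 5, 4, 8, 13, 6, 2, 7, 10, 14, 16, 11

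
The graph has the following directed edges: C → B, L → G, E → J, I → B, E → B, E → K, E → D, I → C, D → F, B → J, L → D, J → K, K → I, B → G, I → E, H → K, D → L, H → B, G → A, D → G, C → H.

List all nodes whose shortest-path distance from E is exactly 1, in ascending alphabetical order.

Level 0: E
Level 1: B, D, J, K
Level 2: F, G, I, L
Level 3: A, C
Level 4: H

B, D, J, K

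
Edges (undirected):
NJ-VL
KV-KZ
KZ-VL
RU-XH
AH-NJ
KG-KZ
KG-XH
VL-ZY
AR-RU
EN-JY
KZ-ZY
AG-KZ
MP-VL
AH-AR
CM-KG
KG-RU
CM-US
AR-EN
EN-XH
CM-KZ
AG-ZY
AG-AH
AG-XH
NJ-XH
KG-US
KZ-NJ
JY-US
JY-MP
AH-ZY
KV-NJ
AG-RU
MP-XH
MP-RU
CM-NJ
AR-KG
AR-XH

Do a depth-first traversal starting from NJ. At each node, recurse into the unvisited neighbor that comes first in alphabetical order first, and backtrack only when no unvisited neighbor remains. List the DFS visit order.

Visit NJ
NJ → AH
AH → AG
AG → KZ
KZ → CM
CM → KG
KG → AR
AR → EN
EN → JY
JY → MP
MP → RU
RU → XH
MP → VL
VL → ZY
JY → US
KZ → KV

NJ AH AG KZ CM KG AR EN JY MP RU XH VL ZY US KV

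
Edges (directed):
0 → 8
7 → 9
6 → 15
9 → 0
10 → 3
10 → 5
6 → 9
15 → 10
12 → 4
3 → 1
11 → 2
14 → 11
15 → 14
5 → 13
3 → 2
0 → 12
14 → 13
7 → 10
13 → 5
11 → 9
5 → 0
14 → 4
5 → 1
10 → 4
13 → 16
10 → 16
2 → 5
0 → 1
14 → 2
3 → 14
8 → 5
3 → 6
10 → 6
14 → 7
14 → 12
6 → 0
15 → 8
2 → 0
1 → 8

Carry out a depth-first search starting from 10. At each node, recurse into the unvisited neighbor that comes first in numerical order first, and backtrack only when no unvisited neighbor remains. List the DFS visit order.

10 → 3 → 1 → 8 → 5 → 0 → 12 → 4 → 13 → 16 → 2 → 6 → 9 → 15 → 14 → 7 → 11

Visit 10
10 → 3
3 → 1
1 → 8
8 → 5
5 → 0
0 → 12
12 → 4
5 → 13
13 → 16
3 → 2
3 → 6
6 → 9
6 → 15
15 → 14
14 → 7
14 → 11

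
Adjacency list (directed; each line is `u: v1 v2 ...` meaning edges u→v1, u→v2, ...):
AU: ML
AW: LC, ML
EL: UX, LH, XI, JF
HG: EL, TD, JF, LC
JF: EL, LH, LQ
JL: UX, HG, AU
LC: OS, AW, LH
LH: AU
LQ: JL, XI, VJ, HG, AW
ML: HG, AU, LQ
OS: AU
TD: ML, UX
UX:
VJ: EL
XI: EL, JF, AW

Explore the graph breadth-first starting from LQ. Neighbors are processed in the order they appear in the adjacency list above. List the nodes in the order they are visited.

LQ JL XI VJ HG AW UX AU EL JF TD LC ML LH OS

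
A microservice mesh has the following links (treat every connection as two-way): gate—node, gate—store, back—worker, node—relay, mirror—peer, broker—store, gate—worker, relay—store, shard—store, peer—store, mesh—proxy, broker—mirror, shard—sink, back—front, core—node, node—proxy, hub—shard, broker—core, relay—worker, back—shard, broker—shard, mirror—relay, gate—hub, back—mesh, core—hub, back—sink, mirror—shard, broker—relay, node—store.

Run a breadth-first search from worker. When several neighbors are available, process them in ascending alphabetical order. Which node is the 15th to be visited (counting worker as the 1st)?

Visit worker; enqueue back, gate, relay → queue [back, gate, relay]
Visit back; enqueue front, mesh, shard, sink → queue [gate, relay, front, mesh, shard, sink]
Visit gate; enqueue hub, node, store → queue [relay, front, mesh, shard, sink, hub, node, store]
Visit relay; enqueue broker, mirror → queue [front, mesh, shard, sink, hub, node, store, broker, mirror]
Visit front → queue [mesh, shard, sink, hub, node, store, broker, mirror]
Visit mesh; enqueue proxy → queue [shard, sink, hub, node, store, broker, mirror, proxy]
Visit shard → queue [sink, hub, node, store, broker, mirror, proxy]
Visit sink → queue [hub, node, store, broker, mirror, proxy]
Visit hub; enqueue core → queue [node, store, broker, mirror, proxy, core]
Visit node → queue [store, broker, mirror, proxy, core]
Visit store; enqueue peer → queue [broker, mirror, proxy, core, peer]
Visit broker → queue [mirror, proxy, core, peer]
Visit mirror → queue [proxy, core, peer]
Visit proxy → queue [core, peer]
Visit core → queue [peer]
Visit peer → queue []

Visit order: worker, back, gate, relay, front, mesh, shard, sink, hub, node, store, broker, mirror, proxy, core, peer

core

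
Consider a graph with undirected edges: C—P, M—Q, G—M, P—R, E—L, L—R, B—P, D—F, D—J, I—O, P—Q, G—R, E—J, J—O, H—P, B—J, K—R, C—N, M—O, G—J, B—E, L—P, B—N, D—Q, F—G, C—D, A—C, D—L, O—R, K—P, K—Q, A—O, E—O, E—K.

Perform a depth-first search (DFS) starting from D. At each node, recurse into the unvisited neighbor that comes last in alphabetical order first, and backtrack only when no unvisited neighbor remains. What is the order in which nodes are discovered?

D → Q → P → R → O → M → G → J → E → L → K → B → N → C → A → F → I → H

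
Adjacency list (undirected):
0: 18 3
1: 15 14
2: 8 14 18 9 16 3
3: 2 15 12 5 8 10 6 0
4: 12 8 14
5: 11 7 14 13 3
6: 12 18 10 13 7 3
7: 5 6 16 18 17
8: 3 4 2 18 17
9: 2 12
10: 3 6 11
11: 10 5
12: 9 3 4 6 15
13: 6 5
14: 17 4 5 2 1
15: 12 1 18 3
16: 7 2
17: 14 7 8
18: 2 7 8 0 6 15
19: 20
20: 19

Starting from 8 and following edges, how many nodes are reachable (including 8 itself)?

BFS from 8 visits: 8, 2, 3, 4, 17, 18, 9, 14, 16, 0, 5, 6, 10, 12, 15, 7, 1, 11, 13
Reachable nodes: 19 of 21 total.

19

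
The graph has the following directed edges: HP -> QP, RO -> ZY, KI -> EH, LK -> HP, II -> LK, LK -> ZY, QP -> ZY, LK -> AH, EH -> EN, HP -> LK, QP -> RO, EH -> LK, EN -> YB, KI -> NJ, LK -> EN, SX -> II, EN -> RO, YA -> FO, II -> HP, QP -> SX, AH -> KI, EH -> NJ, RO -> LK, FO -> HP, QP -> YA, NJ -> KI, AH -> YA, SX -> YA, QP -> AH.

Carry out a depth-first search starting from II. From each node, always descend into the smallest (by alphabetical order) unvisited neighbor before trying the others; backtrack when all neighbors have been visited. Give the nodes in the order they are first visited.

Visit II
II → HP
HP → LK
LK → AH
AH → KI
KI → EH
EH → EN
EN → RO
RO → ZY
EN → YB
EH → NJ
AH → YA
YA → FO
HP → QP
QP → SX

II -> HP -> LK -> AH -> KI -> EH -> EN -> RO -> ZY -> YB -> NJ -> YA -> FO -> QP -> SX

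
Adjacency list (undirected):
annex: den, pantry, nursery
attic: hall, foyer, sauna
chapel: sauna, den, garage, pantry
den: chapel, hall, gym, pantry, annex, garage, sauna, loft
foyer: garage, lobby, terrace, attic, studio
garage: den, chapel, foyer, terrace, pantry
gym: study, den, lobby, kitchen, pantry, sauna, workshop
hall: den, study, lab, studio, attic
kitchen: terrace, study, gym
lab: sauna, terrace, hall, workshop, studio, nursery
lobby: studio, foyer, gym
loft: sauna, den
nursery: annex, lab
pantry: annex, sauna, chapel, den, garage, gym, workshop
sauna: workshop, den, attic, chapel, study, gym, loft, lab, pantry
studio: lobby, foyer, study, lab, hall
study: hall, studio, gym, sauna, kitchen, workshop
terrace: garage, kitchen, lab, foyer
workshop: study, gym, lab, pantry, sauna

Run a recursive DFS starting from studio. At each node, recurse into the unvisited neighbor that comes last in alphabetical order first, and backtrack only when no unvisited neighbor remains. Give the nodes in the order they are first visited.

studio, study, workshop, sauna, pantry, gym, lobby, foyer, terrace, lab, nursery, annex, den, loft, hall, attic, garage, chapel, kitchen

Visit studio
studio → study
study → workshop
workshop → sauna
sauna → pantry
pantry → gym
gym → lobby
lobby → foyer
foyer → terrace
terrace → lab
lab → nursery
nursery → annex
annex → den
den → loft
den → hall
hall → attic
den → garage
garage → chapel
terrace → kitchen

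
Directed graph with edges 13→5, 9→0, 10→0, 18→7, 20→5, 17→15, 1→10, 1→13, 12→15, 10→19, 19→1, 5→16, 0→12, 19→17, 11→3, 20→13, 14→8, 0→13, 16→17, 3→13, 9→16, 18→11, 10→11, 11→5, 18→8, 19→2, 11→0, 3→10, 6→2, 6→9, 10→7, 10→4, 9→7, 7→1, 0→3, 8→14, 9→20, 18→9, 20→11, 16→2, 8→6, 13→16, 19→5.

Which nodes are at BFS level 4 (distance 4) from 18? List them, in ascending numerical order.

4, 15, 19

Level 0: 18
Level 1: 7, 8, 9, 11
Level 2: 0, 1, 3, 5, 6, 14, 16, 20
Level 3: 2, 10, 12, 13, 17
Level 4: 4, 15, 19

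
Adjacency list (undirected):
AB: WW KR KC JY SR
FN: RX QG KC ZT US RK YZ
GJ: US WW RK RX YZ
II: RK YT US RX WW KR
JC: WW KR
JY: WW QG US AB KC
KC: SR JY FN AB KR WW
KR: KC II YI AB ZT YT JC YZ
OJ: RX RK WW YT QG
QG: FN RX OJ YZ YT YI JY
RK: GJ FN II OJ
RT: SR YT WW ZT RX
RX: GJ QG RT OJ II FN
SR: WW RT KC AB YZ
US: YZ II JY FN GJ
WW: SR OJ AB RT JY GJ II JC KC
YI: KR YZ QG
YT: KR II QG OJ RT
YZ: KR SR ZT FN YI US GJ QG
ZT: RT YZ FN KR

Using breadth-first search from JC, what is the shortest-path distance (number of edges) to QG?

3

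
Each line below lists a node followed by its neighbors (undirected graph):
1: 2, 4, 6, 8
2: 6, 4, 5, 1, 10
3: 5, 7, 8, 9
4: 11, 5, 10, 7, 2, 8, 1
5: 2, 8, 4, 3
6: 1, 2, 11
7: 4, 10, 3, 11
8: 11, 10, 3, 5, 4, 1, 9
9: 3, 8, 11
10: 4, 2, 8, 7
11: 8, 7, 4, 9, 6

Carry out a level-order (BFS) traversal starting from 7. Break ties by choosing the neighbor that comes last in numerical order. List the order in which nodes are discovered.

Visit 7; enqueue 11, 10, 4, 3 → queue [11, 10, 4, 3]
Visit 11; enqueue 9, 8, 6 → queue [10, 4, 3, 9, 8, 6]
Visit 10; enqueue 2 → queue [4, 3, 9, 8, 6, 2]
Visit 4; enqueue 5, 1 → queue [3, 9, 8, 6, 2, 5, 1]
Visit 3 → queue [9, 8, 6, 2, 5, 1]
Visit 9 → queue [8, 6, 2, 5, 1]
Visit 8 → queue [6, 2, 5, 1]
Visit 6 → queue [2, 5, 1]
Visit 2 → queue [5, 1]
Visit 5 → queue [1]
Visit 1 → queue []

7 11 10 4 3 9 8 6 2 5 1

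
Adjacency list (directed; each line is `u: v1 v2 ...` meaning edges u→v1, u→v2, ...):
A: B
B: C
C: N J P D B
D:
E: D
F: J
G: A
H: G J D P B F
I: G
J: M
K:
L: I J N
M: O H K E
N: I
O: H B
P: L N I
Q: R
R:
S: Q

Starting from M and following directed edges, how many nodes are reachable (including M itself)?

16

BFS from M visits: M, O, H, K, E, B, G, J, D, P, F, C, A, L, N, I
Reachable nodes: 16 of 19 total.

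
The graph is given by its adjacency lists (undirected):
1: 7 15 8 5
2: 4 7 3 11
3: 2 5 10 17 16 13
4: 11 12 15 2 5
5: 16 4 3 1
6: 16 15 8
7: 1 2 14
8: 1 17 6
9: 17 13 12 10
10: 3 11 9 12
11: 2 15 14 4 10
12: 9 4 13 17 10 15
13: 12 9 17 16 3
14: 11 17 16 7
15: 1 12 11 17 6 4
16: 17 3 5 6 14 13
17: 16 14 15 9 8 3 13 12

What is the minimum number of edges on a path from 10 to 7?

3

Level 0: 10
Level 1: 3, 9, 11, 12
Level 2: 2, 4, 5, 13, 14, 15, 16, 17
Level 3: 1, 6, 7, 8
7 first appears at level 3.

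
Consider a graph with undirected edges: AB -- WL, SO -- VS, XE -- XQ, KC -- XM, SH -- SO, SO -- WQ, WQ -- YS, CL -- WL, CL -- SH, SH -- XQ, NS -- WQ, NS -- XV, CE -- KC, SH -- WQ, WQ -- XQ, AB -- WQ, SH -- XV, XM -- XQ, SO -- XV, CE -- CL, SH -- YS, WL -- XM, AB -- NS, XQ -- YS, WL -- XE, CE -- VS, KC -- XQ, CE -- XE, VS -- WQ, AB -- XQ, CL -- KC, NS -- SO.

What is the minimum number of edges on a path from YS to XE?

Level 0: YS
Level 1: SH, WQ, XQ
Level 2: AB, CL, KC, NS, SO, VS, XE, XM, XV
Level 3: CE, WL
XE first appears at level 2.

2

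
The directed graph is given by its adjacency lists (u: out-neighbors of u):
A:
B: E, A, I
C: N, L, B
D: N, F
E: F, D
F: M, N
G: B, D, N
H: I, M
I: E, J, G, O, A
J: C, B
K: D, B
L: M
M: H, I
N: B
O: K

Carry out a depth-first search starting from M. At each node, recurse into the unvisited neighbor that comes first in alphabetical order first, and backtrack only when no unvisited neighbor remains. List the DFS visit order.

M, H, I, A, E, D, F, N, B, G, J, C, L, O, K

Visit M
M → H
H → I
I → A
I → E
E → D
D → F
F → N
N → B
I → G
I → J
J → C
C → L
I → O
O → K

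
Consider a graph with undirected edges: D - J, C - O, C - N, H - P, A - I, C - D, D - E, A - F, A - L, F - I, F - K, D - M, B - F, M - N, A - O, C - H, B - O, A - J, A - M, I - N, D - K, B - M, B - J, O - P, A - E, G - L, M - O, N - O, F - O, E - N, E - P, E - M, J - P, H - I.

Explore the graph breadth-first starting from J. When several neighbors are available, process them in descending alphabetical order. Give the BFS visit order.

J P D B A O H E M K C F L I N G

Visit J; enqueue P, D, B, A → queue [P, D, B, A]
Visit P; enqueue O, H, E → queue [D, B, A, O, H, E]
Visit D; enqueue M, K, C → queue [B, A, O, H, E, M, K, C]
Visit B; enqueue F → queue [A, O, H, E, M, K, C, F]
Visit A; enqueue L, I → queue [O, H, E, M, K, C, F, L, I]
Visit O; enqueue N → queue [H, E, M, K, C, F, L, I, N]
Visit H → queue [E, M, K, C, F, L, I, N]
Visit E → queue [M, K, C, F, L, I, N]
Visit M → queue [K, C, F, L, I, N]
Visit K → queue [C, F, L, I, N]
Visit C → queue [F, L, I, N]
Visit F → queue [L, I, N]
Visit L; enqueue G → queue [I, N, G]
Visit I → queue [N, G]
Visit N → queue [G]
Visit G → queue []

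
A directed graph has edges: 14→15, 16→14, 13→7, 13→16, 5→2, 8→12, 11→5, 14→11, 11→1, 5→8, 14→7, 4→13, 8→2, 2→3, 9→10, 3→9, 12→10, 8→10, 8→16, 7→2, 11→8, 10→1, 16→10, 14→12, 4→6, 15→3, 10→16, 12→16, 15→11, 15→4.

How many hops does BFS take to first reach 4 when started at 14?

Level 0: 14
Level 1: 7, 11, 12, 15
Level 2: 1, 2, 3, 4, 5, 8, 10, 16
Level 3: 6, 9, 13
4 first appears at level 2.

2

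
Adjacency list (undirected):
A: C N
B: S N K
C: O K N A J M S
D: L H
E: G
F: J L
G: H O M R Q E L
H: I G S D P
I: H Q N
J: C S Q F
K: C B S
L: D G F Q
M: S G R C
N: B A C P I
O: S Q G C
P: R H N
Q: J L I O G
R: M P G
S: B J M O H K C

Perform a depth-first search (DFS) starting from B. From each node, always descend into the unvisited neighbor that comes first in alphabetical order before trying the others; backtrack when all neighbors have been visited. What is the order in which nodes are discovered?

B → K → C → A → N → I → H → D → L → F → J → Q → G → E → M → R → P → S → O

Visit B
B → K
K → C
C → A
A → N
N → I
I → H
H → D
D → L
L → F
F → J
J → Q
Q → G
G → E
G → M
M → R
R → P
M → S
S → O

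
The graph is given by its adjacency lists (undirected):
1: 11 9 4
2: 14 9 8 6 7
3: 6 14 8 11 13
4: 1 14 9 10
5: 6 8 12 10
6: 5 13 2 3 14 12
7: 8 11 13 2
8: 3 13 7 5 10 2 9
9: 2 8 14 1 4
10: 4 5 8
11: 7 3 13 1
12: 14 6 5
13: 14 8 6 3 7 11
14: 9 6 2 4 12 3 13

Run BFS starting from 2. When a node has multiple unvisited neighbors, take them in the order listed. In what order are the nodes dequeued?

2 -> 14 -> 9 -> 8 -> 6 -> 7 -> 4 -> 12 -> 3 -> 13 -> 1 -> 5 -> 10 -> 11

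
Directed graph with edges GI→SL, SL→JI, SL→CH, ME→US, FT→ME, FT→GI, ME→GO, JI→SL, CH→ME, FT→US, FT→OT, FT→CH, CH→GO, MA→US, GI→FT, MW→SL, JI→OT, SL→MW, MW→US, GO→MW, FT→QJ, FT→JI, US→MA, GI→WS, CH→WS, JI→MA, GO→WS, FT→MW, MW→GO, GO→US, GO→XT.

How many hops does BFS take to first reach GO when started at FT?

2

Level 0: FT
Level 1: CH, GI, JI, ME, MW, OT, QJ, US
Level 2: GO, MA, SL, WS
Level 3: XT
GO first appears at level 2.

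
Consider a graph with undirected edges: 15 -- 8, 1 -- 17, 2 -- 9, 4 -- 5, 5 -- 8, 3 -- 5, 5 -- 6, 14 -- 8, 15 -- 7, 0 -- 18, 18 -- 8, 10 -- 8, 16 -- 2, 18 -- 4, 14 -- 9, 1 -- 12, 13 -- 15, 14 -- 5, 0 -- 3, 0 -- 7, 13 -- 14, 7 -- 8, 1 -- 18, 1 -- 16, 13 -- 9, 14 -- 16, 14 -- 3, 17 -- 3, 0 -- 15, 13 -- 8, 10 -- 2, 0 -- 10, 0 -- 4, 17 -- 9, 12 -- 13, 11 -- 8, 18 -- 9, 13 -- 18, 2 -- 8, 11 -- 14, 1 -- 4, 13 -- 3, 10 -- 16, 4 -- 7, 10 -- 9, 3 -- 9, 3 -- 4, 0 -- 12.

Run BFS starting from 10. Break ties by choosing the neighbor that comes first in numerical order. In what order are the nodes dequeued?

10 → 0 → 2 → 8 → 9 → 16 → 3 → 4 → 7 → 12 → 15 → 18 → 5 → 11 → 13 → 14 → 17 → 1 → 6

Visit 10; enqueue 0, 2, 8, 9, 16 → queue [0, 2, 8, 9, 16]
Visit 0; enqueue 3, 4, 7, 12, 15, 18 → queue [2, 8, 9, 16, 3, 4, 7, 12, 15, 18]
Visit 2 → queue [8, 9, 16, 3, 4, 7, 12, 15, 18]
Visit 8; enqueue 5, 11, 13, 14 → queue [9, 16, 3, 4, 7, 12, 15, 18, 5, 11, 13, 14]
Visit 9; enqueue 17 → queue [16, 3, 4, 7, 12, 15, 18, 5, 11, 13, 14, 17]
Visit 16; enqueue 1 → queue [3, 4, 7, 12, 15, 18, 5, 11, 13, 14, 17, 1]
Visit 3 → queue [4, 7, 12, 15, 18, 5, 11, 13, 14, 17, 1]
Visit 4 → queue [7, 12, 15, 18, 5, 11, 13, 14, 17, 1]
Visit 7 → queue [12, 15, 18, 5, 11, 13, 14, 17, 1]
Visit 12 → queue [15, 18, 5, 11, 13, 14, 17, 1]
Visit 15 → queue [18, 5, 11, 13, 14, 17, 1]
Visit 18 → queue [5, 11, 13, 14, 17, 1]
Visit 5; enqueue 6 → queue [11, 13, 14, 17, 1, 6]
Visit 11 → queue [13, 14, 17, 1, 6]
Visit 13 → queue [14, 17, 1, 6]
Visit 14 → queue [17, 1, 6]
Visit 17 → queue [1, 6]
Visit 1 → queue [6]
Visit 6 → queue []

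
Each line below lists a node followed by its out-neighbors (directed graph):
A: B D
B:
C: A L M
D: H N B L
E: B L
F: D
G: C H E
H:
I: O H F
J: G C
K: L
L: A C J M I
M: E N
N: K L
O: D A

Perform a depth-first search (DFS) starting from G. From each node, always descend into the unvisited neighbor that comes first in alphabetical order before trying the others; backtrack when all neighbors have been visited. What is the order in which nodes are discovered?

G, C, A, B, D, H, L, I, F, O, J, M, E, N, K

Visit G
G → C
C → A
A → B
A → D
D → H
D → L
L → I
I → F
I → O
L → J
L → M
M → E
M → N
N → K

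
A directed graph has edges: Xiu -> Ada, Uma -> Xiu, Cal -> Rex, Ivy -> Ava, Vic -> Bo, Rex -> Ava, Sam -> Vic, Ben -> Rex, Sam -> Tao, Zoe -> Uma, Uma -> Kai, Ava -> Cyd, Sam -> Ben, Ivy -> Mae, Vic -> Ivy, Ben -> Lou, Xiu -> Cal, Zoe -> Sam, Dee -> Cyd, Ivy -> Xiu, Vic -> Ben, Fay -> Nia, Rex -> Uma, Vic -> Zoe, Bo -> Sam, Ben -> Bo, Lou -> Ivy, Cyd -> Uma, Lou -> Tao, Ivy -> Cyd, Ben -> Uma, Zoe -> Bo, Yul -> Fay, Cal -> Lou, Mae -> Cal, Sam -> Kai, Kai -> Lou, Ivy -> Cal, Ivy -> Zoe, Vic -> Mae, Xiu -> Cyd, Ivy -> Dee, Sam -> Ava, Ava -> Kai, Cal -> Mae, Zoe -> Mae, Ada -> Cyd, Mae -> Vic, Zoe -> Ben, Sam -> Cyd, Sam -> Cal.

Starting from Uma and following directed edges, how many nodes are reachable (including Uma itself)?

BFS from Uma visits: Uma, Kai, Xiu, Lou, Ada, Cal, Cyd, Ivy, Tao, Mae, Rex, Ava, Dee, Zoe, Vic, Ben, Bo, Sam
Reachable nodes: 18 of 21 total.

18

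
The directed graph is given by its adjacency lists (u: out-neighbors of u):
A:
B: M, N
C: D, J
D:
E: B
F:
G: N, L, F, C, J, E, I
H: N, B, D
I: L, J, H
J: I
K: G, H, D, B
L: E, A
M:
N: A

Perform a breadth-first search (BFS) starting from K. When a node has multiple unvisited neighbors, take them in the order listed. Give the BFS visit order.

Visit K; enqueue G, H, D, B → queue [G, H, D, B]
Visit G; enqueue N, L, F, C, J, E, I → queue [H, D, B, N, L, F, C, J, E, I]
Visit H → queue [D, B, N, L, F, C, J, E, I]
Visit D → queue [B, N, L, F, C, J, E, I]
Visit B; enqueue M → queue [N, L, F, C, J, E, I, M]
Visit N; enqueue A → queue [L, F, C, J, E, I, M, A]
Visit L → queue [F, C, J, E, I, M, A]
Visit F → queue [C, J, E, I, M, A]
Visit C → queue [J, E, I, M, A]
Visit J → queue [E, I, M, A]
Visit E → queue [I, M, A]
Visit I → queue [M, A]
Visit M → queue [A]
Visit A → queue []

K G H D B N L F C J E I M A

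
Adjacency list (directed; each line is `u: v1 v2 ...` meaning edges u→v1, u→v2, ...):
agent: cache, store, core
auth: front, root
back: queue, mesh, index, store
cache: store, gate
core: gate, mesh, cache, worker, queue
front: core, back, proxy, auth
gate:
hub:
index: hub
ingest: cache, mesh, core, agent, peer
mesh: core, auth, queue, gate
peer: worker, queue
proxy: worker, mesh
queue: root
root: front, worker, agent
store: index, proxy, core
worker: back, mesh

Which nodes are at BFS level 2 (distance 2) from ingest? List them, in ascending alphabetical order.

Level 0: ingest
Level 1: agent, cache, core, mesh, peer
Level 2: auth, gate, queue, store, worker
Level 3: back, front, index, proxy, root
Level 4: hub

auth, gate, queue, store, worker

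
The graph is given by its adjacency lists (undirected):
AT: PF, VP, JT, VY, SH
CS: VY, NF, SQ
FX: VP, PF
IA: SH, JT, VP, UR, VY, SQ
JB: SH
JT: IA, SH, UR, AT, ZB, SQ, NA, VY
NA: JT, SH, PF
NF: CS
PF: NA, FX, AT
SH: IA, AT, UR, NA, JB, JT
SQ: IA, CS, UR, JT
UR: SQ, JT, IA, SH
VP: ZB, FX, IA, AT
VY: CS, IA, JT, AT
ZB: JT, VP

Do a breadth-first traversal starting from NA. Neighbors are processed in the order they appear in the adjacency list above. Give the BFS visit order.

Visit NA; enqueue JT, SH, PF → queue [JT, SH, PF]
Visit JT; enqueue IA, UR, AT, ZB, SQ, VY → queue [SH, PF, IA, UR, AT, ZB, SQ, VY]
Visit SH; enqueue JB → queue [PF, IA, UR, AT, ZB, SQ, VY, JB]
Visit PF; enqueue FX → queue [IA, UR, AT, ZB, SQ, VY, JB, FX]
Visit IA; enqueue VP → queue [UR, AT, ZB, SQ, VY, JB, FX, VP]
Visit UR → queue [AT, ZB, SQ, VY, JB, FX, VP]
Visit AT → queue [ZB, SQ, VY, JB, FX, VP]
Visit ZB → queue [SQ, VY, JB, FX, VP]
Visit SQ; enqueue CS → queue [VY, JB, FX, VP, CS]
Visit VY → queue [JB, FX, VP, CS]
Visit JB → queue [FX, VP, CS]
Visit FX → queue [VP, CS]
Visit VP → queue [CS]
Visit CS; enqueue NF → queue [NF]
Visit NF → queue []

NA, JT, SH, PF, IA, UR, AT, ZB, SQ, VY, JB, FX, VP, CS, NF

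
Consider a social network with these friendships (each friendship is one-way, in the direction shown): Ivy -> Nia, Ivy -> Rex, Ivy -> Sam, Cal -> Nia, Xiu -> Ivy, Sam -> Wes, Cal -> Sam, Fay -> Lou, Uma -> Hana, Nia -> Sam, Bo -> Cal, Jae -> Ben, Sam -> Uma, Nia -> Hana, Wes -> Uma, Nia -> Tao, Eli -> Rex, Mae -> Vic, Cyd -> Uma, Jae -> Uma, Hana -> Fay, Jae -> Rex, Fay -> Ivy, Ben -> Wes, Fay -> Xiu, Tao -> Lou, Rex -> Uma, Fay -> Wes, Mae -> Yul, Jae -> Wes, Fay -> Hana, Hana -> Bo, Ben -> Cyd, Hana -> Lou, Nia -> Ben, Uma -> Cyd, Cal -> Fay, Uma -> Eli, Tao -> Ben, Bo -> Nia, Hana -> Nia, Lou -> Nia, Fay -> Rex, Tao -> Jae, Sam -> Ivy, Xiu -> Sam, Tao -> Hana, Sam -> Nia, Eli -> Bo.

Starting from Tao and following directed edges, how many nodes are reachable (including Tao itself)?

BFS from Tao visits: Tao, Ben, Hana, Jae, Lou, Cyd, Wes, Bo, Fay, Nia, Rex, Uma, Cal, Ivy, Xiu, Sam, Eli
Reachable nodes: 17 of 20 total.

17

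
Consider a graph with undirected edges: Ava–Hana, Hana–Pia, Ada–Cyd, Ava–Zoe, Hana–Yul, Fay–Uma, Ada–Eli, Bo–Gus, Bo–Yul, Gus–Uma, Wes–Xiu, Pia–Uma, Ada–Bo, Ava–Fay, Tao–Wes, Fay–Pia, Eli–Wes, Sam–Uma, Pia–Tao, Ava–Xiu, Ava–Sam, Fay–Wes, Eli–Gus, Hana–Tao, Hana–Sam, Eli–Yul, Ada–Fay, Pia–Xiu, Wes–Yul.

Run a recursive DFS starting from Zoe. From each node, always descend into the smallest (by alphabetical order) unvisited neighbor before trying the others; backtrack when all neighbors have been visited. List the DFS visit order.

Zoe -> Ava -> Fay -> Ada -> Bo -> Gus -> Eli -> Wes -> Tao -> Hana -> Pia -> Uma -> Sam -> Xiu -> Yul -> Cyd

Visit Zoe
Zoe → Ava
Ava → Fay
Fay → Ada
Ada → Bo
Bo → Gus
Gus → Eli
Eli → Wes
Wes → Tao
Tao → Hana
Hana → Pia
Pia → Uma
Uma → Sam
Pia → Xiu
Hana → Yul
Ada → Cyd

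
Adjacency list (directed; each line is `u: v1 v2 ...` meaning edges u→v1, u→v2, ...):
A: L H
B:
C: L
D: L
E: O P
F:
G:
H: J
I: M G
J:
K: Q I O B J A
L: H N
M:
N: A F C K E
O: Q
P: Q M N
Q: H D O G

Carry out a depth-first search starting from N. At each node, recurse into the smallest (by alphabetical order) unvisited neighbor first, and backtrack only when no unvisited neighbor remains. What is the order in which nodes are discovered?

N, A, H, J, L, C, E, O, Q, D, G, P, M, F, K, B, I

Visit N
N → A
A → H
H → J
A → L
N → C
N → E
E → O
O → Q
Q → D
Q → G
E → P
P → M
N → F
N → K
K → B
K → I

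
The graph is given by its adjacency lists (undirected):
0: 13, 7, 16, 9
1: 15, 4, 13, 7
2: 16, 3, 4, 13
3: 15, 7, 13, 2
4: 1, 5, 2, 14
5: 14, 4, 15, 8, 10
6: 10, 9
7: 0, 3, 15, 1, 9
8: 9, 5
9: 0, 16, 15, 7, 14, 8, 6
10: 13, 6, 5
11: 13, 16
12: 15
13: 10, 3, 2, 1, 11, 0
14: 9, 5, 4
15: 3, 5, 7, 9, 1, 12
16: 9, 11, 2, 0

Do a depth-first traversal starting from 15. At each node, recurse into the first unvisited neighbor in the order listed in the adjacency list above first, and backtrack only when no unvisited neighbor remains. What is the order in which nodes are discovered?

Visit 15
15 → 3
3 → 7
7 → 0
0 → 13
13 → 10
10 → 6
6 → 9
9 → 16
16 → 11
16 → 2
2 → 4
4 → 1
4 → 5
5 → 14
5 → 8
15 → 12

15, 3, 7, 0, 13, 10, 6, 9, 16, 11, 2, 4, 1, 5, 14, 8, 12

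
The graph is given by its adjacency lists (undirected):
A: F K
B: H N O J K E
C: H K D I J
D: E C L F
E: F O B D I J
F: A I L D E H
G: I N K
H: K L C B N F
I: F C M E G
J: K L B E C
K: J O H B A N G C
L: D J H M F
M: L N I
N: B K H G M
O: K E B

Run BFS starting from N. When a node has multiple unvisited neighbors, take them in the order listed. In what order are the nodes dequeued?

Visit N; enqueue B, K, H, G, M → queue [B, K, H, G, M]
Visit B; enqueue O, J, E → queue [K, H, G, M, O, J, E]
Visit K; enqueue A, C → queue [H, G, M, O, J, E, A, C]
Visit H; enqueue L, F → queue [G, M, O, J, E, A, C, L, F]
Visit G; enqueue I → queue [M, O, J, E, A, C, L, F, I]
Visit M → queue [O, J, E, A, C, L, F, I]
Visit O → queue [J, E, A, C, L, F, I]
Visit J → queue [E, A, C, L, F, I]
Visit E; enqueue D → queue [A, C, L, F, I, D]
Visit A → queue [C, L, F, I, D]
Visit C → queue [L, F, I, D]
Visit L → queue [F, I, D]
Visit F → queue [I, D]
Visit I → queue [D]
Visit D → queue []

N, B, K, H, G, M, O, J, E, A, C, L, F, I, D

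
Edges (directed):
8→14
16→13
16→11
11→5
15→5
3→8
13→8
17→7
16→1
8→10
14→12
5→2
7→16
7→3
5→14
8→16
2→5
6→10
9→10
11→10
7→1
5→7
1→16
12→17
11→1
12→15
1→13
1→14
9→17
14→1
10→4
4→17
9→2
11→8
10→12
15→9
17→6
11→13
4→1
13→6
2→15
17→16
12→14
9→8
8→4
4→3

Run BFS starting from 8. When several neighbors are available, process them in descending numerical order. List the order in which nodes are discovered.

8 -> 16 -> 14 -> 10 -> 4 -> 13 -> 11 -> 1 -> 12 -> 17 -> 3 -> 6 -> 5 -> 15 -> 7 -> 2 -> 9

Visit 8; enqueue 16, 14, 10, 4 → queue [16, 14, 10, 4]
Visit 16; enqueue 13, 11, 1 → queue [14, 10, 4, 13, 11, 1]
Visit 14; enqueue 12 → queue [10, 4, 13, 11, 1, 12]
Visit 10 → queue [4, 13, 11, 1, 12]
Visit 4; enqueue 17, 3 → queue [13, 11, 1, 12, 17, 3]
Visit 13; enqueue 6 → queue [11, 1, 12, 17, 3, 6]
Visit 11; enqueue 5 → queue [1, 12, 17, 3, 6, 5]
Visit 1 → queue [12, 17, 3, 6, 5]
Visit 12; enqueue 15 → queue [17, 3, 6, 5, 15]
Visit 17; enqueue 7 → queue [3, 6, 5, 15, 7]
Visit 3 → queue [6, 5, 15, 7]
Visit 6 → queue [5, 15, 7]
Visit 5; enqueue 2 → queue [15, 7, 2]
Visit 15; enqueue 9 → queue [7, 2, 9]
Visit 7 → queue [2, 9]
Visit 2 → queue [9]
Visit 9 → queue []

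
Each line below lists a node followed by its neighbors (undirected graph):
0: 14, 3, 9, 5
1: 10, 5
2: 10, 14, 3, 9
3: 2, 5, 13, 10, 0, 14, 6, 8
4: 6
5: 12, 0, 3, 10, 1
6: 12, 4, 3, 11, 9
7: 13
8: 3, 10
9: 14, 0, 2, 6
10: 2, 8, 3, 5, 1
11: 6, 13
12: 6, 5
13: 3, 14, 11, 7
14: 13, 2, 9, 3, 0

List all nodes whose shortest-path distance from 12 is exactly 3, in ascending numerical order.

2, 8, 13, 14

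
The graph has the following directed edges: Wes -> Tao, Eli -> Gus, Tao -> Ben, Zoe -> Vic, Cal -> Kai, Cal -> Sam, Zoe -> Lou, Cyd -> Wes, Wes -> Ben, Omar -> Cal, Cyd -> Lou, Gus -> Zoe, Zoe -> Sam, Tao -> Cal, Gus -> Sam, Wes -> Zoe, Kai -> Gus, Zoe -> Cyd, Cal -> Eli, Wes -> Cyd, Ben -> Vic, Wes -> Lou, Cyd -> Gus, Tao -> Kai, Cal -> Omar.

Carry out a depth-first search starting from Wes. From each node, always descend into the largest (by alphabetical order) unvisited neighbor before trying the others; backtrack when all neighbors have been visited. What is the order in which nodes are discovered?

Wes, Zoe, Vic, Sam, Lou, Cyd, Gus, Tao, Kai, Cal, Omar, Eli, Ben

Visit Wes
Wes → Zoe
Zoe → Vic
Zoe → Sam
Zoe → Lou
Zoe → Cyd
Cyd → Gus
Wes → Tao
Tao → Kai
Tao → Cal
Cal → Omar
Cal → Eli
Tao → Ben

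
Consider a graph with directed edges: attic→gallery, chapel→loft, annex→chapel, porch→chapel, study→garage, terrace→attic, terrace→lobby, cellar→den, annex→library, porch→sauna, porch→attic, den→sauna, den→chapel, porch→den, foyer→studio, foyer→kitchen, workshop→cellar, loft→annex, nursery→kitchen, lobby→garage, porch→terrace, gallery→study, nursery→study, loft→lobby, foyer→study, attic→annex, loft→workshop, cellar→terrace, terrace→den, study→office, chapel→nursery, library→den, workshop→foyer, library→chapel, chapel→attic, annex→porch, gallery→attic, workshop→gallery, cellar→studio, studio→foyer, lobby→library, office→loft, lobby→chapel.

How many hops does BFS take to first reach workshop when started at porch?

Level 0: porch
Level 1: attic, chapel, den, sauna, terrace
Level 2: annex, gallery, lobby, loft, nursery
Level 3: garage, kitchen, library, study, workshop
Level 4: cellar, foyer, office
Level 5: studio
workshop first appears at level 3.

3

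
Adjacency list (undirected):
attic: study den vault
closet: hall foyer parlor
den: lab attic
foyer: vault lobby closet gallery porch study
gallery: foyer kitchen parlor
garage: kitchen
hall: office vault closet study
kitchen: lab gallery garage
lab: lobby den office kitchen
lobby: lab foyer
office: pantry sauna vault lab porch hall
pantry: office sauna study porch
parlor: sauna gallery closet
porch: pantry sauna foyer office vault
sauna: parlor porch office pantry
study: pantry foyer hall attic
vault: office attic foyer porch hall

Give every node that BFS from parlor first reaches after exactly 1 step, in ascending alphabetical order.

closet, gallery, sauna

Level 0: parlor
Level 1: closet, gallery, sauna
Level 2: foyer, hall, kitchen, office, pantry, porch
Level 3: garage, lab, lobby, study, vault
Level 4: attic, den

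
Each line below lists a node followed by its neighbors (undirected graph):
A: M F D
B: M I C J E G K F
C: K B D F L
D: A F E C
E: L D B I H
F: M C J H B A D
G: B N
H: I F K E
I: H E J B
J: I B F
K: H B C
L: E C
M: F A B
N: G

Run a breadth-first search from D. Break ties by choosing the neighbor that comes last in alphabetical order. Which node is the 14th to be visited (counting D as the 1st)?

Visit D; enqueue F, E, C, A → queue [F, E, C, A]
Visit F; enqueue M, J, H, B → queue [E, C, A, M, J, H, B]
Visit E; enqueue L, I → queue [C, A, M, J, H, B, L, I]
Visit C; enqueue K → queue [A, M, J, H, B, L, I, K]
Visit A → queue [M, J, H, B, L, I, K]
Visit M → queue [J, H, B, L, I, K]
Visit J → queue [H, B, L, I, K]
Visit H → queue [B, L, I, K]
Visit B; enqueue G → queue [L, I, K, G]
Visit L → queue [I, K, G]
Visit I → queue [K, G]
Visit K → queue [G]
Visit G; enqueue N → queue [N]
Visit N → queue []

Visit order: D, F, E, C, A, M, J, H, B, L, I, K, G, N

N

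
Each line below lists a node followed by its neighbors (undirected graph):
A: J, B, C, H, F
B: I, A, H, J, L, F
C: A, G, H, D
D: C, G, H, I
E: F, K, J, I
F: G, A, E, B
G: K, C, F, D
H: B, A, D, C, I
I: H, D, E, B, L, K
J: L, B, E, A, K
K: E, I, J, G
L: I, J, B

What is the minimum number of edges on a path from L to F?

Level 0: L
Level 1: B, I, J
Level 2: A, D, E, F, H, K
Level 3: C, G
F first appears at level 2.

2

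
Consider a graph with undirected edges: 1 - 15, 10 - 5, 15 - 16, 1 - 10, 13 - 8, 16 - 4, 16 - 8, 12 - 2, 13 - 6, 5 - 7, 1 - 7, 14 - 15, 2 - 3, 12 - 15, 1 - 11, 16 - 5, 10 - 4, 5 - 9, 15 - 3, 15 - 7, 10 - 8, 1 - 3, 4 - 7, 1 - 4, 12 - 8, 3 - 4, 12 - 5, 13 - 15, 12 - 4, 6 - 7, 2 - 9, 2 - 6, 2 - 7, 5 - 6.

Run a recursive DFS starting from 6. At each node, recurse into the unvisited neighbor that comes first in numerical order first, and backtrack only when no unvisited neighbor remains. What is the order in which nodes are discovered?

Visit 6
6 → 2
2 → 3
3 → 1
1 → 4
4 → 7
7 → 5
5 → 9
5 → 10
10 → 8
8 → 12
12 → 15
15 → 13
15 → 14
15 → 16
1 → 11

6 2 3 1 4 7 5 9 10 8 12 15 13 14 16 11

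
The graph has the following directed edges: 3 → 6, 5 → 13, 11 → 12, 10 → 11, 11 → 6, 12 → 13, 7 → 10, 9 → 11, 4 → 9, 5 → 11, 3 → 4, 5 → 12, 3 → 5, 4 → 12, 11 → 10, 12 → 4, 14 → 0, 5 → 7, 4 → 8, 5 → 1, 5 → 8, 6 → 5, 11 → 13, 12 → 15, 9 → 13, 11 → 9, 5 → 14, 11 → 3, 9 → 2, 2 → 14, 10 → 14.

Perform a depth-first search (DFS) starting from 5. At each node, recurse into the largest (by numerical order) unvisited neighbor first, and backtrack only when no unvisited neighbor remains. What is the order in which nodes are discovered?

Visit 5
5 → 14
14 → 0
5 → 13
5 → 12
12 → 15
12 → 4
4 → 9
9 → 11
11 → 10
11 → 6
11 → 3
9 → 2
4 → 8
5 → 7
5 → 1

5 -> 14 -> 0 -> 13 -> 12 -> 15 -> 4 -> 9 -> 11 -> 10 -> 6 -> 3 -> 2 -> 8 -> 7 -> 1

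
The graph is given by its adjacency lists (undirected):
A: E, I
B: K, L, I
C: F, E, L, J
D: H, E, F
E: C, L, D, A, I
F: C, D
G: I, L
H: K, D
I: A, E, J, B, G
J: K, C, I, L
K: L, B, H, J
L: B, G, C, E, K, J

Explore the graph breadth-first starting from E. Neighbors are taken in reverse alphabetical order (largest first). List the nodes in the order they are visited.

E L I D C A K J G B H F

Visit E; enqueue L, I, D, C, A → queue [L, I, D, C, A]
Visit L; enqueue K, J, G, B → queue [I, D, C, A, K, J, G, B]
Visit I → queue [D, C, A, K, J, G, B]
Visit D; enqueue H, F → queue [C, A, K, J, G, B, H, F]
Visit C → queue [A, K, J, G, B, H, F]
Visit A → queue [K, J, G, B, H, F]
Visit K → queue [J, G, B, H, F]
Visit J → queue [G, B, H, F]
Visit G → queue [B, H, F]
Visit B → queue [H, F]
Visit H → queue [F]
Visit F → queue []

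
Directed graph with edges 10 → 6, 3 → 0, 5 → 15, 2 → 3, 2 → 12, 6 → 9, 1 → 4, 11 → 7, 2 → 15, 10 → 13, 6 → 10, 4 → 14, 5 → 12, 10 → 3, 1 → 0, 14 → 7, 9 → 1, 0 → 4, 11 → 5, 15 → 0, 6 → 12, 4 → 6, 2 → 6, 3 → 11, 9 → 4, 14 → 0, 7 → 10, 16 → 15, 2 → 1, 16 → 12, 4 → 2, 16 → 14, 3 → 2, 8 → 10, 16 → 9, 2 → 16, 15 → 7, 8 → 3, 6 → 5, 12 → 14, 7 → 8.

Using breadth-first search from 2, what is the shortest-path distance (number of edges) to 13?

3

Level 0: 2
Level 1: 1, 3, 6, 12, 15, 16
Level 2: 0, 4, 5, 7, 9, 10, 11, 14
Level 3: 8, 13
13 first appears at level 3.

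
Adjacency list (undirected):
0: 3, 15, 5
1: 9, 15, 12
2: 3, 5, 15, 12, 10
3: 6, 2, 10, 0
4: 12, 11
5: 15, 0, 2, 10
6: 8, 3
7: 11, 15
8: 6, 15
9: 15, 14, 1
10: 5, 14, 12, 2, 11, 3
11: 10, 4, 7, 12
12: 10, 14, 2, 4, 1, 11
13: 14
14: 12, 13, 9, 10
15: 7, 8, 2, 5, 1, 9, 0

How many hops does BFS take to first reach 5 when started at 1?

2

Level 0: 1
Level 1: 9, 12, 15
Level 2: 0, 2, 4, 5, 7, 8, 10, 11, 14
Level 3: 3, 6, 13
5 first appears at level 2.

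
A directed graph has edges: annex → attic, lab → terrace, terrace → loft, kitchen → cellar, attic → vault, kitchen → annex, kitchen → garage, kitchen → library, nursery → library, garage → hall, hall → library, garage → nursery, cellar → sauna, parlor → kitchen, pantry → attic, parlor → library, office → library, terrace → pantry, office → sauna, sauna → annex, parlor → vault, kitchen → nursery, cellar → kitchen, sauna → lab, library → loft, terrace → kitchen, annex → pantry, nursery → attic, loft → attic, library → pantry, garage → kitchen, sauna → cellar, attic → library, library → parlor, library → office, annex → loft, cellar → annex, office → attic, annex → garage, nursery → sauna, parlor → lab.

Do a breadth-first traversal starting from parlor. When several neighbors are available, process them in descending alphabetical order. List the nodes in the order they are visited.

Visit parlor; enqueue vault, library, lab, kitchen → queue [vault, library, lab, kitchen]
Visit vault → queue [library, lab, kitchen]
Visit library; enqueue pantry, office, loft → queue [lab, kitchen, pantry, office, loft]
Visit lab; enqueue terrace → queue [kitchen, pantry, office, loft, terrace]
Visit kitchen; enqueue nursery, garage, cellar, annex → queue [pantry, office, loft, terrace, nursery, garage, cellar, annex]
Visit pantry; enqueue attic → queue [office, loft, terrace, nursery, garage, cellar, annex, attic]
Visit office; enqueue sauna → queue [loft, terrace, nursery, garage, cellar, annex, attic, sauna]
Visit loft → queue [terrace, nursery, garage, cellar, annex, attic, sauna]
Visit terrace → queue [nursery, garage, cellar, annex, attic, sauna]
Visit nursery → queue [garage, cellar, annex, attic, sauna]
Visit garage; enqueue hall → queue [cellar, annex, attic, sauna, hall]
Visit cellar → queue [annex, attic, sauna, hall]
Visit annex → queue [attic, sauna, hall]
Visit attic → queue [sauna, hall]
Visit sauna → queue [hall]
Visit hall → queue []

parlor → vault → library → lab → kitchen → pantry → office → loft → terrace → nursery → garage → cellar → annex → attic → sauna → hall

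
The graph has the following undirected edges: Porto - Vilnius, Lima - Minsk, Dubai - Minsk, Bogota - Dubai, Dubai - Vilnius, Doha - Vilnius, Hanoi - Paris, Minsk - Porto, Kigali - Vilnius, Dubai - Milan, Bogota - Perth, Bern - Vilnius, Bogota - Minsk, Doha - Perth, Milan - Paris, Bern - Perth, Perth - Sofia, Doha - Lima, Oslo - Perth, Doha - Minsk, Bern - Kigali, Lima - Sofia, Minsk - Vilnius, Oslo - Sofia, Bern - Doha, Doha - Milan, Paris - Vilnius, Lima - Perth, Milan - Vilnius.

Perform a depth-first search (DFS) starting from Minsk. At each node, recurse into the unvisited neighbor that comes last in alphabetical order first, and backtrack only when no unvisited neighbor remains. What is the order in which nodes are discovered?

Minsk Vilnius Porto Paris Milan Dubai Bogota Perth Sofia Oslo Lima Doha Bern Kigali Hanoi

Visit Minsk
Minsk → Vilnius
Vilnius → Porto
Vilnius → Paris
Paris → Milan
Milan → Dubai
Dubai → Bogota
Bogota → Perth
Perth → Sofia
Sofia → Oslo
Sofia → Lima
Lima → Doha
Doha → Bern
Bern → Kigali
Paris → Hanoi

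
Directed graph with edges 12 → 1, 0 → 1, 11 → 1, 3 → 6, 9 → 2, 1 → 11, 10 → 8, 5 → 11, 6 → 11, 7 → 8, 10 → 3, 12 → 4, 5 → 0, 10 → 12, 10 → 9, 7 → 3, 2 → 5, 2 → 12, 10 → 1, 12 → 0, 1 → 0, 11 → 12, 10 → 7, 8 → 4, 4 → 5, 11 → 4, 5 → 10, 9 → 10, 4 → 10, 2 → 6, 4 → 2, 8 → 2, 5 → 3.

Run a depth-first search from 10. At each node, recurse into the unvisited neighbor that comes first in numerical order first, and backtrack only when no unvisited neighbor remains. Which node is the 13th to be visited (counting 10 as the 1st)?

Visit 10
10 → 1
1 → 0
1 → 11
11 → 4
4 → 2
2 → 5
5 → 3
3 → 6
2 → 12
10 → 7
7 → 8
10 → 9

Visit order: 10, 1, 0, 11, 4, 2, 5, 3, 6, 12, 7, 8, 9

9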